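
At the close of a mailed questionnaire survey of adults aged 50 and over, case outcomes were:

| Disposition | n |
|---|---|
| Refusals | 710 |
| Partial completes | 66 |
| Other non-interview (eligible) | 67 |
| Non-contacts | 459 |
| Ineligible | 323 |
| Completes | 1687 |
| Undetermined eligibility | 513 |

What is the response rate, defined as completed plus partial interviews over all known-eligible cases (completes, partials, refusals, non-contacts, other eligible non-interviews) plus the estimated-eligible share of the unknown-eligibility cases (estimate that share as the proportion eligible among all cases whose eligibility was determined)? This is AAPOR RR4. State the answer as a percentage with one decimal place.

Numerator = 1687 + 66 = 1753
Determined eligible = 1687 + 66 + 710 + 459 + 67 = 2989
e = 2989 / (2989 + 323) = 2989 / 3312 = 0.9025
e × U = 0.9025 × 513 = 462.98
Denom = 2989 + 462.98 = 3451.98
RR4 = 1753 / 3451.98 = 0.5078

50.8%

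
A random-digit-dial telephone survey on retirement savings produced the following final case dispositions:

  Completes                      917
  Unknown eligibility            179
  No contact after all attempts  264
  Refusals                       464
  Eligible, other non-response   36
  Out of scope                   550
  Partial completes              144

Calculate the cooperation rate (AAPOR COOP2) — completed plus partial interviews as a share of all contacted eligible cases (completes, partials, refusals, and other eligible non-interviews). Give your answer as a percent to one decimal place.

Num = 917 + 144 = 1061
Denominator = 917 + 144 + 464 + 36 = 1561
COOP2 = 1061 / 1561 = 0.6797

68.0%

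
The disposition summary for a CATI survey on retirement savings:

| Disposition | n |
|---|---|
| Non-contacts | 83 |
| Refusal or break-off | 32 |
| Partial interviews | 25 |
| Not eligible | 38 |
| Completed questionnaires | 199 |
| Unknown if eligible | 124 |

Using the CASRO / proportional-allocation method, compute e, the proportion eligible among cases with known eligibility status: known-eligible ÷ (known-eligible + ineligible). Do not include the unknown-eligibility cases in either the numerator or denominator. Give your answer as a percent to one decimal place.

89.9%

Eligible (known): 199 + 25 + 32 + 83 = 339
e = 339 / (339 + 38) = 339 / 377 = 0.8992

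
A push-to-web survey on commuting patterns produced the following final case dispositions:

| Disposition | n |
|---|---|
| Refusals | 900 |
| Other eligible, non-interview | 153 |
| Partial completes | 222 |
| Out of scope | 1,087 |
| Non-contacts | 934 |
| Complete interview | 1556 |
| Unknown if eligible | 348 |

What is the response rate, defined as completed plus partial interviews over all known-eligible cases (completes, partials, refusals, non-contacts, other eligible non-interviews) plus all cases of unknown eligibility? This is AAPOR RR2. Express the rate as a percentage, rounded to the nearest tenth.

Top: 1556 + 222 = 1778
Base: 1556 + 222 + 900 + 934 + 153 + 348 = 4113
RR2 = 1778 / 4113 = 0.4323

43.2%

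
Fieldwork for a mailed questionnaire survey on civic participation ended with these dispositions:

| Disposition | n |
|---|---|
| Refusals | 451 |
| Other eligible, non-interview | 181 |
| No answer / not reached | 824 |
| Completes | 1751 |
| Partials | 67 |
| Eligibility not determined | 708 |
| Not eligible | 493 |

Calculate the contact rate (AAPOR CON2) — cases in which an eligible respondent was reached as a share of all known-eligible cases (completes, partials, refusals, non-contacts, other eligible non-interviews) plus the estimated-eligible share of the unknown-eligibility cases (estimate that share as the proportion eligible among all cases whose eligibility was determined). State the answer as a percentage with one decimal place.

Top = 1751 + 67 + 451 + 181 = 2450
Known eligible = 1751 + 67 + 451 + 824 + 181 = 3274
e = 3274 / (3274 + 493) = 3274 / 3767 = 0.8691
e × U = 0.8691 × 708 = 615.32
Denom = 3274 + 615.32 = 3889.32
CON2 = 2450 / 3889.32 = 0.6299

63.0%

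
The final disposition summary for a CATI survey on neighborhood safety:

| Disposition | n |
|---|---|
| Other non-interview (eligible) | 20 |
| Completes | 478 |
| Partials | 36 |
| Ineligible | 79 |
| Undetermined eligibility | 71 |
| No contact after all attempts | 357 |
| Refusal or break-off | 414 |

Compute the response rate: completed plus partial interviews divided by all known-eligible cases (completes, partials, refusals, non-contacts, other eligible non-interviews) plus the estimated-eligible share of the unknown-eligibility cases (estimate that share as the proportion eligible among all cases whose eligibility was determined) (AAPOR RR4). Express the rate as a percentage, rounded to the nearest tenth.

37.5%

Num: 478 + 36 = 514
Eligible (known): 478 + 36 + 414 + 357 + 20 = 1305
e = 1305 / (1305 + 79) = 1305 / 1384 = 0.9429
e × U: 0.9429 × 71 = 66.95
Denominator: 1305 + 66.95 = 1371.95
RR4 = 514 / 1371.95 = 0.3746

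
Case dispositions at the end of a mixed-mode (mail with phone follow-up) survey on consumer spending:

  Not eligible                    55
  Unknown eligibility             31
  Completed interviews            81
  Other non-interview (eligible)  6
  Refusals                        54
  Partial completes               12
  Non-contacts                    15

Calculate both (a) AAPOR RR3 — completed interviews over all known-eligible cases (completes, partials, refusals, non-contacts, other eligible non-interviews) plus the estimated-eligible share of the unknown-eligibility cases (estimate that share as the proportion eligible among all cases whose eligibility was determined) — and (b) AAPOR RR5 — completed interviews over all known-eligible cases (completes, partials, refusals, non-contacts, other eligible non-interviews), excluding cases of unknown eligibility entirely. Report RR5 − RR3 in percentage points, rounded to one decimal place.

Top: 81
Determined eligible: 81 + 12 + 54 + 15 + 6 = 168
e = 168 / (168 + 55) = 168 / 223 = 0.7534
Estimated eligible among unknowns: 0.7534 × 31 = 23.36
Denom: 168 + 23.36 = 191.36
RR3 = 81 / 191.36 = 0.4233
Denom: 81 + 12 + 54 + 15 + 6 = 168
RR5 = 81 / 168 = 0.4821
Difference = 48.21 − 42.33 = 5.88 percentage points

5.9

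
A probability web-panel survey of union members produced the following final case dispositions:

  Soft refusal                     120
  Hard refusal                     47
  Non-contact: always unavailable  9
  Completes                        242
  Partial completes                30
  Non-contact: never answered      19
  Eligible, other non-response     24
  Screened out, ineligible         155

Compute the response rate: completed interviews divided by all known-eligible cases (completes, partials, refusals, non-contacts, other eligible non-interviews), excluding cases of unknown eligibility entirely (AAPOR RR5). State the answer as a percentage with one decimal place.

Refused = 47 + 120 = 167
No answer / not reached = 19 + 9 = 28
Num → 242
Base → 242 + 30 + 167 + 28 + 24 = 491
RR5 = 242 / 491 = 0.4929

49.3%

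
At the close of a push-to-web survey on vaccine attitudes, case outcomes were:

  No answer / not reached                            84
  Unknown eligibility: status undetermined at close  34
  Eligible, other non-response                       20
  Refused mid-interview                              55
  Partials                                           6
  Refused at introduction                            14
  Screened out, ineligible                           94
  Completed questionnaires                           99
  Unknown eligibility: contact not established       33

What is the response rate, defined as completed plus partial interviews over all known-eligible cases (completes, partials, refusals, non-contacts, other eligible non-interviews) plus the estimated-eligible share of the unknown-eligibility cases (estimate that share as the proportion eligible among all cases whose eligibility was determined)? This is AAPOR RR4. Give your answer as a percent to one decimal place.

32.0%

Refusals = 14 + 55 = 69
Unknown eligibility = 33 + 34 = 67
Numerator: 99 + 6 = 105
Determined eligible: 99 + 6 + 69 + 84 + 20 = 278
e = 278 / (278 + 94) = 278 / 372 = 0.7473
e × U: 0.7473 × 67 = 50.07
Denominator: 278 + 50.07 = 328.07
RR4 = 105 / 328.07 = 0.3201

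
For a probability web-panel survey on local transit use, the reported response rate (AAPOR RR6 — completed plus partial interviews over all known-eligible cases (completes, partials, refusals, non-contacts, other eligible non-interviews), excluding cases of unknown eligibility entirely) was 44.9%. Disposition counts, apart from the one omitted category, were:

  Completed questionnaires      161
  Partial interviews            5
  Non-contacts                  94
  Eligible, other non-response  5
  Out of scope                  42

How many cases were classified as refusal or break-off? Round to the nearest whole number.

Top → 161 + 5 = 166
RR6 = 166 / D = 0.449
D = 166 / 0.449 = 369.7
Rest of base = 265
refusal or break-off = 369.7 − 265 ≈ 105

105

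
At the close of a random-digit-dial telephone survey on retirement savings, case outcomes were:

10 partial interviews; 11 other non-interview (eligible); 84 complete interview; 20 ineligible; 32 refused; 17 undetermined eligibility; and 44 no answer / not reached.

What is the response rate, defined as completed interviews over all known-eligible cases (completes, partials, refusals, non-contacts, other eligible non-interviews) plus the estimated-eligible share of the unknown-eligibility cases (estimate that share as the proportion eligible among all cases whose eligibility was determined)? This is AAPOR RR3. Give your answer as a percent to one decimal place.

42.8%

Top → 84
Eligible (known) → 84 + 10 + 32 + 44 + 11 = 181
e = 181 / (181 + 20) = 181 / 201 = 0.9005
e × U → 0.9005 × 17 = 15.31
Denominator → 181 + 15.31 = 196.31
RR3 = 84 / 196.31 = 0.4279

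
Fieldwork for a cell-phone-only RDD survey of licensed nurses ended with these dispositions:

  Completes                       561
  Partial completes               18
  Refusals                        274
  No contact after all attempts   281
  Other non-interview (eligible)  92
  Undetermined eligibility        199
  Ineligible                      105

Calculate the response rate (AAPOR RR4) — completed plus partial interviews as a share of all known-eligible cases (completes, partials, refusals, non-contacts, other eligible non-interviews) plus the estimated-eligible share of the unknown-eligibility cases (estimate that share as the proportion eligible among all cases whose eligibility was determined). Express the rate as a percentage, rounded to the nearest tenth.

41.1%

Numerator → 561 + 18 = 579
Eligible (known) → 561 + 18 + 274 + 281 + 92 = 1226
e = 1226 / (1226 + 105) = 1226 / 1331 = 0.9211
Estimated eligible among unknowns → 0.9211 × 199 = 183.30
Denom → 1226 + 183.30 = 1409.30
RR4 = 579 / 1409.30 = 0.4108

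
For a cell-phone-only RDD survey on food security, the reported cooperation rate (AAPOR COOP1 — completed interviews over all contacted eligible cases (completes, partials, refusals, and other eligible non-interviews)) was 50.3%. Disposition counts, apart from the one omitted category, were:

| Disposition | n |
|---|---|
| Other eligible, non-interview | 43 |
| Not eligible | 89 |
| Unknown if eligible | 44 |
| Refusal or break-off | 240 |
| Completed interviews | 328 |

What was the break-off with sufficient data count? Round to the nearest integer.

COOP1 = 328 / D = 0.503
D = 328 / 0.503 = 652.1
Remaining denominator categories sum to 611
break-off with sufficient data = 652.1 − 611 ≈ 41

41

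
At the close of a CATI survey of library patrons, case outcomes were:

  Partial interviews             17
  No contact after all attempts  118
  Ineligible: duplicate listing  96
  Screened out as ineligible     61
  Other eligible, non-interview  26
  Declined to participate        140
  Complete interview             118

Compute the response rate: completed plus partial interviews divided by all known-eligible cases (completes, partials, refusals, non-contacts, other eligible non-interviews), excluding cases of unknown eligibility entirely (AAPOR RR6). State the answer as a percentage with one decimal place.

Ineligible = 61 + 96 = 157
Num = 118 + 17 = 135
Denominator = 118 + 17 + 140 + 118 + 26 = 419
RR6 = 135 / 419 = 0.3222

32.2%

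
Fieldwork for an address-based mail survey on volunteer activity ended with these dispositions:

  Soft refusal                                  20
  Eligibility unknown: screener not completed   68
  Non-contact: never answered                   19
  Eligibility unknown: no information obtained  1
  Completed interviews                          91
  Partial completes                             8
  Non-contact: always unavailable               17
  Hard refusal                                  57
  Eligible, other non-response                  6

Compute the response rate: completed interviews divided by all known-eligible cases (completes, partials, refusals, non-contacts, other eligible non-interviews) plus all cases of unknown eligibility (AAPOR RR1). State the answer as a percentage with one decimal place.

Declined to participate = 57 + 20 = 77
No answer / not reached = 19 + 17 = 36
Unknown if eligible = 68 + 1 = 69
Top = 91
Denominator = 91 + 8 + 77 + 36 + 6 + 69 = 287
RR1 = 91 / 287 = 0.3171

31.7%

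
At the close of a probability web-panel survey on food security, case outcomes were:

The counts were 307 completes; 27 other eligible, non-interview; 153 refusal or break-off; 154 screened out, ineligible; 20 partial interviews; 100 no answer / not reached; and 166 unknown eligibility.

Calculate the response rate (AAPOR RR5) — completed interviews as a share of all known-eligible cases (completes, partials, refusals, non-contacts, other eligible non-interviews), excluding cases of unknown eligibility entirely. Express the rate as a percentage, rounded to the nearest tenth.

50.6%

Num → 307
Denom → 307 + 20 + 153 + 100 + 27 = 607
RR5 = 307 / 607 = 0.5058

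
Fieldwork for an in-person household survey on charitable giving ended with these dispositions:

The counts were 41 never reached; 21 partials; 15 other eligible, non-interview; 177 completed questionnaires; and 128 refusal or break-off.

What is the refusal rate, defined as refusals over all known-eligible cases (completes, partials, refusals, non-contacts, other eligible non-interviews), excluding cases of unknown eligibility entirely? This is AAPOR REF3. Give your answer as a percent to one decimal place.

Num → 128
Base → 177 + 21 + 128 + 41 + 15 = 382
REF3 = 128 / 382 = 0.3351

33.5%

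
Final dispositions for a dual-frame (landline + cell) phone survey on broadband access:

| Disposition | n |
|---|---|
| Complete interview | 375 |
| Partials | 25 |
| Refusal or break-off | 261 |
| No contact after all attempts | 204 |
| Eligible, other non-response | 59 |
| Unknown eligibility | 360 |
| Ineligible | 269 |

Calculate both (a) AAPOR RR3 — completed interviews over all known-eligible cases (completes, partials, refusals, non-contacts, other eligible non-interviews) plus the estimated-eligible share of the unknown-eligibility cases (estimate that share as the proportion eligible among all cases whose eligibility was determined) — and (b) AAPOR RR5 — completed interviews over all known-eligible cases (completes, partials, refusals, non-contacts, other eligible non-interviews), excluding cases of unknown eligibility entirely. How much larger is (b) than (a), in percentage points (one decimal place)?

Num → 375
Eligible (known) → 375 + 25 + 261 + 204 + 59 = 924
e = 924 / (924 + 269) = 924 / 1193 = 0.7745
Eligible share of unknowns → 0.7745 × 360 = 278.82
Base → 924 + 278.82 = 1202.82
RR3 = 375 / 1202.82 = 0.3118
Base → 375 + 25 + 261 + 204 + 59 = 924
RR5 = 375 / 924 = 0.4058
Difference = 40.58 − 31.18 = 9.40 percentage points

9.4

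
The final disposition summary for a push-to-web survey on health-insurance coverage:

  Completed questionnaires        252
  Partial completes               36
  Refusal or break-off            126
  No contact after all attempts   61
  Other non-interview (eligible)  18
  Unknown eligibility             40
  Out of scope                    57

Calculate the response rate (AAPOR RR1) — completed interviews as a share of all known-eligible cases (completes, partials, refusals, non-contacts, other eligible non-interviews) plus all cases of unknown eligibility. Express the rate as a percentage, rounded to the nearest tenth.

Numerator = 252
Denom = 252 + 36 + 126 + 61 + 18 + 40 = 533
RR1 = 252 / 533 = 0.4728

47.3%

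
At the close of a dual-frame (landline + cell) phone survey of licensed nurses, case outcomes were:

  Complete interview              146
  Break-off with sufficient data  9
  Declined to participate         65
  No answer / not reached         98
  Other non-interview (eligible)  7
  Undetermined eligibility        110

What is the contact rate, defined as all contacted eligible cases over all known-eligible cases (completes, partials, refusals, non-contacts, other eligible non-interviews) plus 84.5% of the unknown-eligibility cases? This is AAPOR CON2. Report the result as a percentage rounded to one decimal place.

54.3%

Num → 146 + 9 + 65 + 7 = 227
Eligible (known) → 146 + 9 + 65 + 98 + 7 = 325
e × U → 0.8450 × 110 = 92.95
Denominator → 325 + 92.95 = 417.95
CON2 = 227 / 417.95 = 0.5431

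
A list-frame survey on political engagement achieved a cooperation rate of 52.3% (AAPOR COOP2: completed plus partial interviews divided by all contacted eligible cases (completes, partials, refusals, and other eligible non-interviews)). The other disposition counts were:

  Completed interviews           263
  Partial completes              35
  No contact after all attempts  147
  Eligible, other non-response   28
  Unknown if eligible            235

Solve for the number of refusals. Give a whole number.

Numerator → 263 + 35 = 298
COOP2 = 298 / D = 0.523
D = 298 / 0.523 = 569.8
Other denominator terms total 326
refusals = 569.8 − 326 ≈ 244

244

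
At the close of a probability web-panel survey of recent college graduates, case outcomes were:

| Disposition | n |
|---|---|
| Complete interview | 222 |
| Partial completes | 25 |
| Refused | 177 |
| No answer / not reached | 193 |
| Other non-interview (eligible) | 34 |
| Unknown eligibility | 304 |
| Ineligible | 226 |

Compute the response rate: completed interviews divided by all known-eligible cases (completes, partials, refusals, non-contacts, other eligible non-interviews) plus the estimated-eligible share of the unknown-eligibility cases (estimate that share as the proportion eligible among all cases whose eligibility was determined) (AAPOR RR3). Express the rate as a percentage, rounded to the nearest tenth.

Numerator = 222
Determined eligible = 222 + 25 + 177 + 193 + 34 = 651
e = 651 / (651 + 226) = 651 / 877 = 0.7423
e × U = 0.7423 × 304 = 225.66
Denominator = 651 + 225.66 = 876.66
RR3 = 222 / 876.66 = 0.2532

25.3%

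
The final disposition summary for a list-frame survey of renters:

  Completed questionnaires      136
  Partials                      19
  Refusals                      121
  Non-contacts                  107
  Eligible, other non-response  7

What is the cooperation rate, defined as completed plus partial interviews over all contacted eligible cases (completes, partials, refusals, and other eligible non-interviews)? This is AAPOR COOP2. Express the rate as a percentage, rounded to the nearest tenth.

Num = 136 + 19 = 155
Base = 136 + 19 + 121 + 7 = 283
COOP2 = 155 / 283 = 0.5477

54.8%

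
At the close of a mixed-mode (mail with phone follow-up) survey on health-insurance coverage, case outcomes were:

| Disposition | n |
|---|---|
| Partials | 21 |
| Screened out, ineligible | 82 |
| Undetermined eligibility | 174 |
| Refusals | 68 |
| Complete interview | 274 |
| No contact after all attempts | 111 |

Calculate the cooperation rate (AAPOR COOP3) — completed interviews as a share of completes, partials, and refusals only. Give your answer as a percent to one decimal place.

75.5%

Num → 274
Denominator → 274 + 21 + 68 = 363
COOP3 = 274 / 363 = 0.7548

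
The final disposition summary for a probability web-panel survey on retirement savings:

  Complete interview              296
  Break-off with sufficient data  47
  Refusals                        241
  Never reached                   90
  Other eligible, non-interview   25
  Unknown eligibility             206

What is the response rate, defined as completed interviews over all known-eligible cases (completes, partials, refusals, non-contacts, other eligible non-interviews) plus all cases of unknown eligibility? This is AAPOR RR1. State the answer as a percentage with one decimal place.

32.7%

Num → 296
Denom → 296 + 47 + 241 + 90 + 25 + 206 = 905
RR1 = 296 / 905 = 0.3271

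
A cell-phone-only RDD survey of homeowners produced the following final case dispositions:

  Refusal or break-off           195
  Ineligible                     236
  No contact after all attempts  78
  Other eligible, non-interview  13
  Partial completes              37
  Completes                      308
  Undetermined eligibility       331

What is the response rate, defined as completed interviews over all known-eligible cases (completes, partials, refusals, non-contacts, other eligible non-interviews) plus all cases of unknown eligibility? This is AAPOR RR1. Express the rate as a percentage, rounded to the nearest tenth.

32.0%

Numerator → 308
Denominator → 308 + 37 + 195 + 78 + 13 + 331 = 962
RR1 = 308 / 962 = 0.3202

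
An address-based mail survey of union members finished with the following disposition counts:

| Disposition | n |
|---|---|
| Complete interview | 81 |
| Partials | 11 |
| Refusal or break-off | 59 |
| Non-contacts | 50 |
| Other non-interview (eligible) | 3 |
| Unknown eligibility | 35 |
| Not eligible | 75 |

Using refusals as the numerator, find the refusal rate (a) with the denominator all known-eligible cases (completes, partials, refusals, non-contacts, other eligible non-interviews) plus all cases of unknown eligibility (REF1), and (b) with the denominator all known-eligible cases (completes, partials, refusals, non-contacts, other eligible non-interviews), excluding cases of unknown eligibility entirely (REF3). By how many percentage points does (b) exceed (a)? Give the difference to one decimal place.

4.2

Num: 59
Denominator: 81 + 11 + 59 + 50 + 3 + 35 = 239
REF1 = 59 / 239 = 0.2469
Denominator: 81 + 11 + 59 + 50 + 3 = 204
REF3 = 59 / 204 = 0.2892
Difference = 28.92 − 24.69 = 4.23 percentage points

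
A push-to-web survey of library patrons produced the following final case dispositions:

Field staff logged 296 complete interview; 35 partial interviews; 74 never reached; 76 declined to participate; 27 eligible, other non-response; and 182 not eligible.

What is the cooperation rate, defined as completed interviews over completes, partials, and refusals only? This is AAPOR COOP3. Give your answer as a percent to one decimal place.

Num = 296
Denom = 296 + 35 + 76 = 407
COOP3 = 296 / 407 = 0.7273

72.7%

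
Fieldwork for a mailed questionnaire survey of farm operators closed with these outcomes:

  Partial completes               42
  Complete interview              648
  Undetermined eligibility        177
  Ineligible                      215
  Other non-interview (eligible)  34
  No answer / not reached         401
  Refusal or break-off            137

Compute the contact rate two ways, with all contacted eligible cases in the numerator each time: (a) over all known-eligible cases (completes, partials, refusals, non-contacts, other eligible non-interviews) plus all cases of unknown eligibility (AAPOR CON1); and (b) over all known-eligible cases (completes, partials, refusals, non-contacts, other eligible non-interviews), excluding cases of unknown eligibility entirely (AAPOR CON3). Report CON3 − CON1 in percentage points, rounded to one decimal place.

Top → 648 + 42 + 137 + 34 = 861
Denom → 648 + 42 + 137 + 401 + 34 + 177 = 1439
CON1 = 861 / 1439 = 0.5983
Denom → 648 + 42 + 137 + 401 + 34 = 1262
CON3 = 861 / 1262 = 0.6823
Difference = 68.23 − 59.83 = 8.40 percentage points

8.4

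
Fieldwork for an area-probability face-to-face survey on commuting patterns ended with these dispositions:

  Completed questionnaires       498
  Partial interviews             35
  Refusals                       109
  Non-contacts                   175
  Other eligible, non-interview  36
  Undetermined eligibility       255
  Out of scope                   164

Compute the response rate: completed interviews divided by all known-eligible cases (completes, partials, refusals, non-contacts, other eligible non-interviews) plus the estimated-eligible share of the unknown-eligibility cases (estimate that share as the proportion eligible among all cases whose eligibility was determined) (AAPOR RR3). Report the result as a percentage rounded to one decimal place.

46.7%

Num: 498
Known eligible: 498 + 35 + 109 + 175 + 36 = 853
e = 853 / (853 + 164) = 853 / 1017 = 0.8387
Estimated eligible among unknowns: 0.8387 × 255 = 213.87
Denom: 853 + 213.87 = 1066.87
RR3 = 498 / 1066.87 = 0.4668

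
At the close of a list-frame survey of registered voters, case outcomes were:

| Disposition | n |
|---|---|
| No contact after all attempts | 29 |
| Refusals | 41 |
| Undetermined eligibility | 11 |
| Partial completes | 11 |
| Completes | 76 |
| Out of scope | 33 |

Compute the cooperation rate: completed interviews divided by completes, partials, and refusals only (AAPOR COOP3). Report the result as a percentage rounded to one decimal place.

Numerator: 76
Denominator: 76 + 11 + 41 = 128
COOP3 = 76 / 128 = 0.5938

59.4%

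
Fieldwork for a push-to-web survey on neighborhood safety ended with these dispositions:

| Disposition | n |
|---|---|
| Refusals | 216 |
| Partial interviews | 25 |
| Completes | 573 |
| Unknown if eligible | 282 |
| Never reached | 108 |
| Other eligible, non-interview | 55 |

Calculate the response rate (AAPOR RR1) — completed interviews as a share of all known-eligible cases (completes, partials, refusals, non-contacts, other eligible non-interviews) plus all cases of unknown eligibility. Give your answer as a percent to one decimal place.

Numerator = 573
Denominator = 573 + 25 + 216 + 108 + 55 + 282 = 1259
RR1 = 573 / 1259 = 0.4551

45.5%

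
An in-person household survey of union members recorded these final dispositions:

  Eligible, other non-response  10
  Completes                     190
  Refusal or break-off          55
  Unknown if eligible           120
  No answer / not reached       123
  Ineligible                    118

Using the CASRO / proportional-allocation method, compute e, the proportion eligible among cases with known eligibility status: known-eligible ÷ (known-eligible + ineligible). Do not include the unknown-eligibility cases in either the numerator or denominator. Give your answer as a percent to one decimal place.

Known eligible → 190 + 55 + 123 + 10 = 378
e = 378 / (378 + 118) = 378 / 496 = 0.7621

76.2%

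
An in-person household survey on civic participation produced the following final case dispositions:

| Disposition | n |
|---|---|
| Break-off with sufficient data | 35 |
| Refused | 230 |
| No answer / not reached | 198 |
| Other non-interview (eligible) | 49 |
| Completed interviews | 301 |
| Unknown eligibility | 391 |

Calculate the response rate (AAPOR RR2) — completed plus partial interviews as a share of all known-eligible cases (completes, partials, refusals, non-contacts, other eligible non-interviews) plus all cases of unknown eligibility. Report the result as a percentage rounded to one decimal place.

Top: 301 + 35 = 336
Denom: 301 + 35 + 230 + 198 + 49 + 391 = 1204
RR2 = 336 / 1204 = 0.2791

27.9%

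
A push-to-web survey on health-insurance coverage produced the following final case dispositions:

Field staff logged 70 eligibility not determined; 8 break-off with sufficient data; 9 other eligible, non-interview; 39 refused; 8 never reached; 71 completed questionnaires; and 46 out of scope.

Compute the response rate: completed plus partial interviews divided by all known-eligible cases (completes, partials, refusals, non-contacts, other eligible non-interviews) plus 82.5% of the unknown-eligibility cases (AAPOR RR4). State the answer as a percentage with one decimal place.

41.0%

Numerator: 71 + 8 = 79
Determined eligible: 71 + 8 + 39 + 8 + 9 = 135
e × U: 0.8250 × 70 = 57.75
Denominator: 135 + 57.75 = 192.75
RR4 = 79 / 192.75 = 0.4099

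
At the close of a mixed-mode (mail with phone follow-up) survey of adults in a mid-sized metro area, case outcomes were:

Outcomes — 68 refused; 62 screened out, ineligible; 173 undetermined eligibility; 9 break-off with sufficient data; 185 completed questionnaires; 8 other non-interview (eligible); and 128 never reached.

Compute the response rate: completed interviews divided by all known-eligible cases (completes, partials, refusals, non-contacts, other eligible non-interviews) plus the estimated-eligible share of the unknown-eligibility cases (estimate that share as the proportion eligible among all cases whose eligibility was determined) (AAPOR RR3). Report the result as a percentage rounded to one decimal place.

33.8%

Top → 185
Eligible (known) → 185 + 9 + 68 + 128 + 8 = 398
e = 398 / (398 + 62) = 398 / 460 = 0.8652
Eligible share of unknowns → 0.8652 × 173 = 149.68
Base → 398 + 149.68 = 547.68
RR3 = 185 / 547.68 = 0.3378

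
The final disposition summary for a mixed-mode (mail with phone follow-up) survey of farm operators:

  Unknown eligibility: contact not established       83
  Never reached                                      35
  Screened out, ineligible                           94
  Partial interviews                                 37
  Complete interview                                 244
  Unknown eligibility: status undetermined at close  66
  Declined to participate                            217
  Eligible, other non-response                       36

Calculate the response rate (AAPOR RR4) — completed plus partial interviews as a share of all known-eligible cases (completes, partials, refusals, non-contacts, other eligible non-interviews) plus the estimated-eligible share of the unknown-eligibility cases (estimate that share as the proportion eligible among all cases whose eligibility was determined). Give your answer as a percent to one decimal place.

Eligibility not determined = 83 + 66 = 149
Top = 244 + 37 = 281
Eligible (known) = 244 + 37 + 217 + 35 + 36 = 569
e = 569 / (569 + 94) = 569 / 663 = 0.8582
Eligible share of unknowns = 0.8582 × 149 = 127.87
Denom = 569 + 127.87 = 696.87
RR4 = 281 / 696.87 = 0.4032

40.3%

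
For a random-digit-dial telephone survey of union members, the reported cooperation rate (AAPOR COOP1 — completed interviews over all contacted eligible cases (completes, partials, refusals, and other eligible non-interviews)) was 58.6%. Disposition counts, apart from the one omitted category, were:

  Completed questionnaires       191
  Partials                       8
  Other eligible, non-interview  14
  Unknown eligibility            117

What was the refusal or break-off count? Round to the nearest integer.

COOP1 = 191 / D = 0.586
D = 191 / 0.586 = 325.9
Other denominator terms total 213
refusal or break-off = 325.9 − 213 ≈ 113

113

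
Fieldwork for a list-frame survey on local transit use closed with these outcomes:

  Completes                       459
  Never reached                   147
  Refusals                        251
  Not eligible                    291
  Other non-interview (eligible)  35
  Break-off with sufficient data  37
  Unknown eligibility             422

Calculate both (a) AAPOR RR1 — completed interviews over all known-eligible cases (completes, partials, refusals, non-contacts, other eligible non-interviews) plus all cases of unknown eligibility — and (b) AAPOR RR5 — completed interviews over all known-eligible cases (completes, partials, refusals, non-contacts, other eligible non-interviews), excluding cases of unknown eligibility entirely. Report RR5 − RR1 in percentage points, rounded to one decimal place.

Numerator → 459
Denominator → 459 + 37 + 251 + 147 + 35 + 422 = 1351
RR1 = 459 / 1351 = 0.3397
Denominator → 459 + 37 + 251 + 147 + 35 = 929
RR5 = 459 / 929 = 0.4941
Difference = 49.41 − 33.97 = 15.44 percentage points

15.4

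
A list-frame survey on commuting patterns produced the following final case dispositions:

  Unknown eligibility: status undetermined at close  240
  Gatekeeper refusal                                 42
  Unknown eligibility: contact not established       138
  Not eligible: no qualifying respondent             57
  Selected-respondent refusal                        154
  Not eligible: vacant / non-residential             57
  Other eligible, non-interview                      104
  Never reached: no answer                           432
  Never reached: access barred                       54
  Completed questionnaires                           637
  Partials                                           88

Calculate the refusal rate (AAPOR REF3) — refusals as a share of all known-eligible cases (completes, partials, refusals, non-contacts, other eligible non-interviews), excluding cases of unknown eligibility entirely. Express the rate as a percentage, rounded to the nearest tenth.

13.0%

Refusal or break-off = 42 + 154 = 196
Never reached = 432 + 54 = 486
Undetermined eligibility = 138 + 240 = 378
Not eligible = 57 + 57 = 114
Numerator = 196
Base = 637 + 88 + 196 + 486 + 104 = 1511
REF3 = 196 / 1511 = 0.1297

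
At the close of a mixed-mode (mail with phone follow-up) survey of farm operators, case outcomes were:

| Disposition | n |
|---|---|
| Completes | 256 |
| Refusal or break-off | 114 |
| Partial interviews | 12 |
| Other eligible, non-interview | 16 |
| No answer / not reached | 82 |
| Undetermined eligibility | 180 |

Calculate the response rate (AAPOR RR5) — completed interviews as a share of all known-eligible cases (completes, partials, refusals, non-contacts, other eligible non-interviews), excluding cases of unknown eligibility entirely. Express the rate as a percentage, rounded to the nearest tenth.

53.3%

Num = 256
Denom = 256 + 12 + 114 + 82 + 16 = 480
RR5 = 256 / 480 = 0.5333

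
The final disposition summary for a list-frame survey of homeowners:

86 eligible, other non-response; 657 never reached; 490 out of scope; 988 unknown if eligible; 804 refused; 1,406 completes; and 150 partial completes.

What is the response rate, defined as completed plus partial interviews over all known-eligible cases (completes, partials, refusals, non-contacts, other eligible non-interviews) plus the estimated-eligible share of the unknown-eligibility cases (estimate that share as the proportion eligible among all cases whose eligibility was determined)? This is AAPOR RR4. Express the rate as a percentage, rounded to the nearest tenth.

Numerator → 1406 + 150 = 1556
Eligible (known) → 1406 + 150 + 804 + 657 + 86 = 3103
e = 3103 / (3103 + 490) = 3103 / 3593 = 0.8636
Eligible share of unknowns → 0.8636 × 988 = 853.24
Denominator → 3103 + 853.24 = 3956.24
RR4 = 1556 / 3956.24 = 0.3933

39.3%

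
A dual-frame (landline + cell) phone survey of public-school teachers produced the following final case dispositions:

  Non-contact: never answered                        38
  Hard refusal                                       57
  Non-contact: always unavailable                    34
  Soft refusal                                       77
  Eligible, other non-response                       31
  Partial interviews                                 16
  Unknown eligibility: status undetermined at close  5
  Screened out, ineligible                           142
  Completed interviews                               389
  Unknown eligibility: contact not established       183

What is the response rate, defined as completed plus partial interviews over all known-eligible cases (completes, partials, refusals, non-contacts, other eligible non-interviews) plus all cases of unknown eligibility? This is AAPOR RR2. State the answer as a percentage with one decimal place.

48.8%

Refusals = 57 + 77 = 134
No answer / not reached = 38 + 34 = 72
Undetermined eligibility = 183 + 5 = 188
Numerator → 389 + 16 = 405
Denominator → 389 + 16 + 134 + 72 + 31 + 188 = 830
RR2 = 405 / 830 = 0.4880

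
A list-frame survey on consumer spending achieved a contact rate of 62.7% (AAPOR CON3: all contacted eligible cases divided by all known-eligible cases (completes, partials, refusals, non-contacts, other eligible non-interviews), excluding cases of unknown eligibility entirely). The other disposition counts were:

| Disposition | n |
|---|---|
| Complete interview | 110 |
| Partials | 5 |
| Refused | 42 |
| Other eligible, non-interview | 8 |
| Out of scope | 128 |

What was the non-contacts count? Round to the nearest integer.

98

Num: 110 + 5 + 42 + 8 = 165
CON3 = 165 / D = 0.627
D = 165 / 0.627 = 263.2
Remaining denominator categories sum to 165
non-contacts = 263.2 − 165 ≈ 98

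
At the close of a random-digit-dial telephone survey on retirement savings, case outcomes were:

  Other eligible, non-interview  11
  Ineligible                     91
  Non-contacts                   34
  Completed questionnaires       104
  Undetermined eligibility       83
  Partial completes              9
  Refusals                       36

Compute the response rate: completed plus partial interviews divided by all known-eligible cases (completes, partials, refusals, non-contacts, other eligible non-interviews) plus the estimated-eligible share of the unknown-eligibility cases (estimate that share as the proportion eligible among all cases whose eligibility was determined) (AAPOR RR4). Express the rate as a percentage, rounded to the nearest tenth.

45.1%

Num → 104 + 9 = 113
Known eligible → 104 + 9 + 36 + 34 + 11 = 194
e = 194 / (194 + 91) = 194 / 285 = 0.6807
e × U → 0.6807 × 83 = 56.50
Denom → 194 + 56.50 = 250.50
RR4 = 113 / 250.50 = 0.4511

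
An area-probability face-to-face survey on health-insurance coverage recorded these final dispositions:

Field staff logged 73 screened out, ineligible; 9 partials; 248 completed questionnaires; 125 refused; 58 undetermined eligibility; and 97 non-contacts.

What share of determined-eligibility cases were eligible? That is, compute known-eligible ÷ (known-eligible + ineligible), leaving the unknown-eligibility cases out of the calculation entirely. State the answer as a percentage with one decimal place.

Known eligible: 248 + 9 + 125 + 97 = 479
e = 479 / (479 + 73) = 479 / 552 = 0.8678

86.8%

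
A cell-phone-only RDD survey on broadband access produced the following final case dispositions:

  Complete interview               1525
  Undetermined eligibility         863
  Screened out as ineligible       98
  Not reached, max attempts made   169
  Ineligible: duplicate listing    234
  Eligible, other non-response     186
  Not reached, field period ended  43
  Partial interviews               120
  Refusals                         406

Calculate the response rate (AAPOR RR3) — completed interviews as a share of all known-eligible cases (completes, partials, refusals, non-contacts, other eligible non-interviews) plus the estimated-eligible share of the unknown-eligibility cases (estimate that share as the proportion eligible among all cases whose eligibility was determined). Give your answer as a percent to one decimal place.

Never reached = 43 + 169 = 212
Screened out, ineligible = 98 + 234 = 332
Numerator = 1525
Eligible (known) = 1525 + 120 + 406 + 212 + 186 = 2449
e = 2449 / (2449 + 332) = 2449 / 2781 = 0.8806
Estimated eligible among unknowns = 0.8806 × 863 = 759.96
Base = 2449 + 759.96 = 3208.96
RR3 = 1525 / 3208.96 = 0.4752

47.5%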